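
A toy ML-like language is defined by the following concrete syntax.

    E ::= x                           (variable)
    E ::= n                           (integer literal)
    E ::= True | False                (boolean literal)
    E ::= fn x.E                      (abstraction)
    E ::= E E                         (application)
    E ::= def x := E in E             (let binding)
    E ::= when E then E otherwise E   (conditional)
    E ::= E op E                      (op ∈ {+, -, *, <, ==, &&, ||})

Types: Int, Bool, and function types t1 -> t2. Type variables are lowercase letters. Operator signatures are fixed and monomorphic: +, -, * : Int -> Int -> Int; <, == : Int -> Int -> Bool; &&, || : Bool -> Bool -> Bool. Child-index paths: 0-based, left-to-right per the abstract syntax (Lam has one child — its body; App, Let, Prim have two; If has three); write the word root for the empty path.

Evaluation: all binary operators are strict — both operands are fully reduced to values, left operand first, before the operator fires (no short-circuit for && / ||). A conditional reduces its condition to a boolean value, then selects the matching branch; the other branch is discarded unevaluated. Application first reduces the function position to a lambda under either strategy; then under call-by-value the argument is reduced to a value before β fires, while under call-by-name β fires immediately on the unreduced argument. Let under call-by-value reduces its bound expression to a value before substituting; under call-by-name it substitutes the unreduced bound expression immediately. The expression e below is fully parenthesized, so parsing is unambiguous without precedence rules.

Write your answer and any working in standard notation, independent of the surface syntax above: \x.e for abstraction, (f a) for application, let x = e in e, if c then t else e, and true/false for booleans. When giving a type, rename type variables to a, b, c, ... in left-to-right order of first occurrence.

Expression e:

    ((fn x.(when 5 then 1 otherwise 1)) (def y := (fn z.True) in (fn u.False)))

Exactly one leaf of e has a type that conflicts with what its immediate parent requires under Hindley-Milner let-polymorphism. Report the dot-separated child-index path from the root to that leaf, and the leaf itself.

Working:
  unify Int ~ Bool
  FAIL: mismatch Int ~ Bool

Answer: 0.0.0 : 5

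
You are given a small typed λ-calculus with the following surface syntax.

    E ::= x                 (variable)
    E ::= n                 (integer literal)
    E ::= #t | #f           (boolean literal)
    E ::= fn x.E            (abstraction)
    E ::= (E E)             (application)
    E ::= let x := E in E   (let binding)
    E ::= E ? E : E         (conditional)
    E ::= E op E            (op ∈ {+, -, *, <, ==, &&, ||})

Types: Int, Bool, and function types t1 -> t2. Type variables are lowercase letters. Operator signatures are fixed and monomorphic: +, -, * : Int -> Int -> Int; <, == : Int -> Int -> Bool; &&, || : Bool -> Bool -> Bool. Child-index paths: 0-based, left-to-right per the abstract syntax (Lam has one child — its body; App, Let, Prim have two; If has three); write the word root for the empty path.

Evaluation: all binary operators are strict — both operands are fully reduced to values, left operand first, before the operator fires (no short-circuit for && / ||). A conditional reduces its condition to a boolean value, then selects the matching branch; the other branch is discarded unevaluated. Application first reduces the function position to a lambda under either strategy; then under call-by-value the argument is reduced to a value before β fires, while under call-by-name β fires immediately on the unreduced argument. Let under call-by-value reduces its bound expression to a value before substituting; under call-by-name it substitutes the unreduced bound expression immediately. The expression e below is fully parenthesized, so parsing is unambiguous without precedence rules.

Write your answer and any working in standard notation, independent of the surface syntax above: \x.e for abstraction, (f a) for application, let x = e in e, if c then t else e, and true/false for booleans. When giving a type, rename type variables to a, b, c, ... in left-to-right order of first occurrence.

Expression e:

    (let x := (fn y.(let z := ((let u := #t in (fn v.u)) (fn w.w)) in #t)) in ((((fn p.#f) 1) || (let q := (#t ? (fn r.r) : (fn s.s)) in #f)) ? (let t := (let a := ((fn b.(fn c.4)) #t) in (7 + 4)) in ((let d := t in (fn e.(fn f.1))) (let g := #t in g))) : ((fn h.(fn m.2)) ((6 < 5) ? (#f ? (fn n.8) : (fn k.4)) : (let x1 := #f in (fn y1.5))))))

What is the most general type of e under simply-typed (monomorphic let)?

Working:
let u : Bool
u : Bool
\v._ : b -> Bool
w : c
\w._ : c -> c
  unify b -> Bool ~ (c -> c) -> d
  unify b ~ c -> c
  unify Bool ~ d
_ _ : Bool
let z : Bool
\y._ : a -> Bool
let x : a -> Bool
\p._ : e -> Bool
  unify e -> Bool ~ Int -> f
  unify e ~ Int
  unify Bool ~ f
_ _ : Bool
  unify Bool ~ Bool
  unify Bool ~ Bool
r : g
\r._ : g -> g
s : h
\s._ : h -> h
  unify g -> g ~ h -> h
  unify g ~ h
  unify h ~ h
let q : h -> h
  unify Bool ~ Bool
  unify Bool ~ Bool
\c._ : j -> Int
\b._ : i -> j -> Int
  unify i -> j -> Int ~ Bool -> k
  unify i ~ Bool
  unify j -> Int ~ k
_ _ : j -> Int
let a : j -> Int
  unify Int ~ Int
  unify Int ~ Int
let t : Int
t : Int
let d : Int
\f._ : m -> Int
\e._ : l -> m -> Int
let g : Bool
g : Bool
  unify l -> m -> Int ~ Bool -> n
  unify l ~ Bool
  unify m -> Int ~ n
_ _ : m -> Int
\m._ : p -> Int
\h._ : o -> p -> Int
  unify Int ~ Int
  unify Int ~ Int
  unify Bool ~ Bool
  unify Bool ~ Bool
\n._ : q -> Int
\k._ : r -> Int
  unify q -> Int ~ r -> Int
  unify q ~ r
  unify Int ~ Int
let x1 : Bool
\y1._ : s -> Int
  unify r -> Int ~ s -> Int
  unify r ~ s
  unify Int ~ Int
  unify o -> p -> Int ~ (s -> Int) -> t
  unify o ~ s -> Int
  unify p -> Int ~ t
_ _ : p -> Int
  unify m -> Int ~ p -> Int
  unify m ~ p
  unify Int ~ Int

Answer: a -> Int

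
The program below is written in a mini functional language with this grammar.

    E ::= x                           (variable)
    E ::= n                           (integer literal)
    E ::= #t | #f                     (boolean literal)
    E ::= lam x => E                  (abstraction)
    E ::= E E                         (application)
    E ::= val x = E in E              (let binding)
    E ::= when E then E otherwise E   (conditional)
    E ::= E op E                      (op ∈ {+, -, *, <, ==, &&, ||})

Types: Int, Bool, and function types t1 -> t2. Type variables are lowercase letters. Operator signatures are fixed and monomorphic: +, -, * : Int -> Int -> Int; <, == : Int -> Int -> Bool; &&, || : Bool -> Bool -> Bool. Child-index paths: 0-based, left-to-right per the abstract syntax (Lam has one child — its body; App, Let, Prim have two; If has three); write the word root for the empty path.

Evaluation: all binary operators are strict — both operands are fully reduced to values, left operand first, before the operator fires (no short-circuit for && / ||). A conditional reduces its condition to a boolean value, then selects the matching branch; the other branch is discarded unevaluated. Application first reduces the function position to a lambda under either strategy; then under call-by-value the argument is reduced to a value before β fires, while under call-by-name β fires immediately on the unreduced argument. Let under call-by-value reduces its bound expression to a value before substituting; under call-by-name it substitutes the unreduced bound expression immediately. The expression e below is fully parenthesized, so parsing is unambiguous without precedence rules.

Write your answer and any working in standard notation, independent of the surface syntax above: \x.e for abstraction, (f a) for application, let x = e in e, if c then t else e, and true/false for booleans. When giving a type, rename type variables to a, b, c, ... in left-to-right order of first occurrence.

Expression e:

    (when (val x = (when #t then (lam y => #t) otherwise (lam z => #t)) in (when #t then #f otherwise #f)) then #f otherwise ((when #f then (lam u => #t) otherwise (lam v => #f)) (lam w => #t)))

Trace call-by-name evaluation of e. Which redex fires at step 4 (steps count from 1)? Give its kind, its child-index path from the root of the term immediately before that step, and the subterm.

Derivation:
step 0: (if (let x = (if true then (\y.true) else (\z.true)) in (if true then false else false)) then false else ((if false then (\u.true) else (\v.false)) (\w.true)))
step 1: [let@0] (if (if true then false else false) then false else ((if false then (\u.true) else (\v.false)) (\w.true)))
step 2: [if@0] (if false then false else ((if false then (\u.true) else (\v.false)) (\w.true)))
step 3: [if@root] ((if false then (\u.true) else (\v.false)) (\w.true))
step 4: [if@0] ((\v.false) (\w.true))

Answer: if at 0 : (if false then (\u.true) else (\v.false))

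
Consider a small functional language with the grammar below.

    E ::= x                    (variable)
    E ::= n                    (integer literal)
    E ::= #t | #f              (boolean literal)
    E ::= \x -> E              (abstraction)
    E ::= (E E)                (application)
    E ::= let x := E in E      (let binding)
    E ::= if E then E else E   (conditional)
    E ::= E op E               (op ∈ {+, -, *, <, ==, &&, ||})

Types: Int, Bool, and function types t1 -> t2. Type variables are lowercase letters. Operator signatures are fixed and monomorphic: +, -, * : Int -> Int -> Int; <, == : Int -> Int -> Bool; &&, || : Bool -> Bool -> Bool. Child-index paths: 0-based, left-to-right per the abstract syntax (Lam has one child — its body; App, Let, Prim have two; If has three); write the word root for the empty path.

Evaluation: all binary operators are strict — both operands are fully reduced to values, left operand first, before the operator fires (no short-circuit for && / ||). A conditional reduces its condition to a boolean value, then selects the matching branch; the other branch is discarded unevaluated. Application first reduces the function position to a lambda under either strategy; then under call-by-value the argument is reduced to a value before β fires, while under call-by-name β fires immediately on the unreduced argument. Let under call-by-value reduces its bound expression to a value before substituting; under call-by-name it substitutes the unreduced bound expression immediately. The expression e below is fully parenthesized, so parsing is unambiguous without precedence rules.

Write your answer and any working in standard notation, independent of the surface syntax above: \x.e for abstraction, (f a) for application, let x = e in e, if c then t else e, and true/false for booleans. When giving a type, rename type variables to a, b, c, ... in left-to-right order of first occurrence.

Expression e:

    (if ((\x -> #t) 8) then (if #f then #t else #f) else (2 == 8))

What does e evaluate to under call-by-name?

Trace:
step 0: (if ((\x.true) 8) then (if false then true else false) else (2 == 8))
step 1: [beta@0] (if true then (if false then true else false) else (2 == 8))
step 2: [if@root] (if false then true else false)
step 3: [if@root] false

Answer: false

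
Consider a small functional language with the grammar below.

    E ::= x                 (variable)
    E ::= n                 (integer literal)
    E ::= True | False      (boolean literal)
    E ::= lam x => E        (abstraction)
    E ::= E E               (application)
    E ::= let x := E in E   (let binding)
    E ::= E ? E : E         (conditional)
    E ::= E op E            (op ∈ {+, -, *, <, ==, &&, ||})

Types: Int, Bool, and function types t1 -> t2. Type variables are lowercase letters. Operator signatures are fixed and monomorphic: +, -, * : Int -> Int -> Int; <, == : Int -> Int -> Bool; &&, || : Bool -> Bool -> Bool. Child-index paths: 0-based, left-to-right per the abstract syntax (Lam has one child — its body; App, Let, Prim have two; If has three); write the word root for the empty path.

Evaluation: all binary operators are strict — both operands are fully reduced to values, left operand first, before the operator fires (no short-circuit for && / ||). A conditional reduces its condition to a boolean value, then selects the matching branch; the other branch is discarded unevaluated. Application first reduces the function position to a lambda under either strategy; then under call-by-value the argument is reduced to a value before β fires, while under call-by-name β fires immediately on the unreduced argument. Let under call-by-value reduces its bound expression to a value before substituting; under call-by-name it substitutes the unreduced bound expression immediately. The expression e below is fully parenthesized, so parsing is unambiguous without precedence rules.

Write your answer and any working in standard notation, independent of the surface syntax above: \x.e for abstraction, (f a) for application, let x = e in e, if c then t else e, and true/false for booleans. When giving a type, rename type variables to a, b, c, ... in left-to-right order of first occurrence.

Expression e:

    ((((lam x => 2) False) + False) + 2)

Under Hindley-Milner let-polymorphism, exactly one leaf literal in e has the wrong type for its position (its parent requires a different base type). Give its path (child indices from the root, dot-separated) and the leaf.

Trace:
\x._ : a -> Int
  unify a -> Int ~ Bool -> b
  unify a ~ Bool
  unify Int ~ b
_ _ : Int
  unify Int ~ Int
  unify Bool ~ Int
  FAIL: mismatch Bool ~ Int

Answer: 0.1 : false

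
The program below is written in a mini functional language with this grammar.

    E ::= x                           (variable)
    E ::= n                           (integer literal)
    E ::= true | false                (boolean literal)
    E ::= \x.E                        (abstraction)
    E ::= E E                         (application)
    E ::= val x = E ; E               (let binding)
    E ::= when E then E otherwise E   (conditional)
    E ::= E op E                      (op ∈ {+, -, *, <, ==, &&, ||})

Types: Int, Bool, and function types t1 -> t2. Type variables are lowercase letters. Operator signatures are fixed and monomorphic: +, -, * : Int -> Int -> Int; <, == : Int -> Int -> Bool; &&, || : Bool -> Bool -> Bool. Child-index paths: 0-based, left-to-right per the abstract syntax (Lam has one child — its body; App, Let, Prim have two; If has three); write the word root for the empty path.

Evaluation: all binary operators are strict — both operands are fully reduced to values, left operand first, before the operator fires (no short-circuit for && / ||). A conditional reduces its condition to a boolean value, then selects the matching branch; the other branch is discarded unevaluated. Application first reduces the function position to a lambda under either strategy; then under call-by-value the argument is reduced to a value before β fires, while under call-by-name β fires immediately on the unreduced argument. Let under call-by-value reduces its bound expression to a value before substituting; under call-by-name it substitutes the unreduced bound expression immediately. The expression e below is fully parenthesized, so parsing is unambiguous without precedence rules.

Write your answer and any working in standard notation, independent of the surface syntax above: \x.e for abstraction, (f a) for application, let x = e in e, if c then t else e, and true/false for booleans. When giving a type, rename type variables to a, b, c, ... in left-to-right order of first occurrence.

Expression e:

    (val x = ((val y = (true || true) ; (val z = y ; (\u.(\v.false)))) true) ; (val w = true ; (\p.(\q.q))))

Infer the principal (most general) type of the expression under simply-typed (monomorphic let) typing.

Derivation:
  unify Bool ~ Bool
  unify Bool ~ Bool
let y : Bool
y : Bool
let z : Bool
\v._ : b -> Bool
\u._ : a -> b -> Bool
  unify a -> b -> Bool ~ Bool -> c
  unify a ~ Bool
  unify b -> Bool ~ c
_ _ : b -> Bool
let x : b -> Bool
let w : Bool
q : e
\q._ : e -> e
\p._ : d -> e -> e

Answer: a -> b -> b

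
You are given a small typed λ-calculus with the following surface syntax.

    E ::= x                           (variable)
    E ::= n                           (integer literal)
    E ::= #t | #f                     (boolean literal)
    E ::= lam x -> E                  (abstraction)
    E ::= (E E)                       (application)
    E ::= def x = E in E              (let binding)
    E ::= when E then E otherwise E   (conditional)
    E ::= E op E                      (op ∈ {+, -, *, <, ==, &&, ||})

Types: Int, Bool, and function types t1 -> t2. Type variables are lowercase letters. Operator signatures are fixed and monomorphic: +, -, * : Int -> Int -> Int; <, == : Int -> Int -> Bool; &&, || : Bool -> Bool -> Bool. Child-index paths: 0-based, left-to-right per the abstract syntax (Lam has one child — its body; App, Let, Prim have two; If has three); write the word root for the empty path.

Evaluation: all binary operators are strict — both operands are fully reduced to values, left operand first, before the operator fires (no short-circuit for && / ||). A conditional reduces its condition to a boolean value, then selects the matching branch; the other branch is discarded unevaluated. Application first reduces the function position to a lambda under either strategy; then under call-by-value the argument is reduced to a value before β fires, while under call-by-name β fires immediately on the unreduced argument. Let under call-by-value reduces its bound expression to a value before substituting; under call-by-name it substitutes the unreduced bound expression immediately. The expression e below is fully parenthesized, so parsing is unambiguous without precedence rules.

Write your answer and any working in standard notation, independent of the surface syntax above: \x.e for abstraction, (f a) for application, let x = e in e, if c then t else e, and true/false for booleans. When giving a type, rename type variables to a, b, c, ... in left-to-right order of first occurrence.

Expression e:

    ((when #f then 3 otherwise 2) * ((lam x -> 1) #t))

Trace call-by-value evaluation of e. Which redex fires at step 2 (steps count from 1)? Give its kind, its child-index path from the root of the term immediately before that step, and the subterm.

Answer: beta at 1 : ((\x.1) true)

Trace:
step 0: ((if false then 3 else 2) * ((\x.1) true))
step 1: [if@0] (2 * ((\x.1) true))
step 2: [beta@1] (2 * 1)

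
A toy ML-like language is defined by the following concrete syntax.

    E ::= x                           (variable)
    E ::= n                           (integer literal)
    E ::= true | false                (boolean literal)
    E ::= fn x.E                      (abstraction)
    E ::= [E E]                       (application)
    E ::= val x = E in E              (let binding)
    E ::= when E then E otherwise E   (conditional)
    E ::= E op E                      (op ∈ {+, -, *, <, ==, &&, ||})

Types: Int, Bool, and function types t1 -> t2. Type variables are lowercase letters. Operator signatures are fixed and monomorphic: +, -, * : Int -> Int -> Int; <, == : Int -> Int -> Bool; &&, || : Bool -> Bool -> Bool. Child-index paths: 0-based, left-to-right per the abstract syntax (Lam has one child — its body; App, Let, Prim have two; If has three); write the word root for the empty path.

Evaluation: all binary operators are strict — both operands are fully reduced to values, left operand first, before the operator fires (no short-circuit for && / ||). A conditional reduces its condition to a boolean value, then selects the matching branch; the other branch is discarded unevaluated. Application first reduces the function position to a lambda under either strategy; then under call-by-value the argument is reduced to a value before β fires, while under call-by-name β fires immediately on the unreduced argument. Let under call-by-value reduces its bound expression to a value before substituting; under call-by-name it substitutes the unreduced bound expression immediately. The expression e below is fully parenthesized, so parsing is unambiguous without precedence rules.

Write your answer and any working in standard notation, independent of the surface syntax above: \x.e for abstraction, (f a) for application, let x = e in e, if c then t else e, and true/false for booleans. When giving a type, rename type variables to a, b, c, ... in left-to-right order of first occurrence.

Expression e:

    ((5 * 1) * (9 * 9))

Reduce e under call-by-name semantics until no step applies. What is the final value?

Trace:
step 0: ((5 * 1) * (9 * 9))
step 1: [delta@0] (5 * (9 * 9))
step 2: [delta@1] (5 * 81)
step 3: [delta@root] 405

Answer: 405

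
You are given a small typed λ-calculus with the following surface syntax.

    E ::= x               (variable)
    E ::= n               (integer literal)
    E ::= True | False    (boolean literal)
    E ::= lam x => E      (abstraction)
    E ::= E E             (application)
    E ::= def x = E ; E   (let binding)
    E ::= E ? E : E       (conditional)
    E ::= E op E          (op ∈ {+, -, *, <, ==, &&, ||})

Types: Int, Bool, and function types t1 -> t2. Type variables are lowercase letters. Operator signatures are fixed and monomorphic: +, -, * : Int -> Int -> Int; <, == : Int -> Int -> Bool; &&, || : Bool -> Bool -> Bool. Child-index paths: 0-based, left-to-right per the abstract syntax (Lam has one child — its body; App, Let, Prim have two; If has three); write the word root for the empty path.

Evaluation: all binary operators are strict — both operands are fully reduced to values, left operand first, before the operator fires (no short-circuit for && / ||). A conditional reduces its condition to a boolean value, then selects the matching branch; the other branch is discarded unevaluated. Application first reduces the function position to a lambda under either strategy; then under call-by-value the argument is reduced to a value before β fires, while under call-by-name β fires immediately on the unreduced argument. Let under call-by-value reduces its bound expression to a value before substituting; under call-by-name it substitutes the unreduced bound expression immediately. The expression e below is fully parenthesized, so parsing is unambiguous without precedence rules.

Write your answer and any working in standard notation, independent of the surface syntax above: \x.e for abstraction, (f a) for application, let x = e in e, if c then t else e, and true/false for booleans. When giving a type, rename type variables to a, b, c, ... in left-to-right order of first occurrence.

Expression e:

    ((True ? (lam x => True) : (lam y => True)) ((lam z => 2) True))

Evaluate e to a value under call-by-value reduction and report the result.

Answer: true

Derivation:
step 0: ((if true then (\x.true) else (\y.true)) ((\z.2) true))
step 1: [if@0] ((\x.true) ((\z.2) true))
step 2: [beta@1] ((\x.true) 2)
step 3: [beta@root] true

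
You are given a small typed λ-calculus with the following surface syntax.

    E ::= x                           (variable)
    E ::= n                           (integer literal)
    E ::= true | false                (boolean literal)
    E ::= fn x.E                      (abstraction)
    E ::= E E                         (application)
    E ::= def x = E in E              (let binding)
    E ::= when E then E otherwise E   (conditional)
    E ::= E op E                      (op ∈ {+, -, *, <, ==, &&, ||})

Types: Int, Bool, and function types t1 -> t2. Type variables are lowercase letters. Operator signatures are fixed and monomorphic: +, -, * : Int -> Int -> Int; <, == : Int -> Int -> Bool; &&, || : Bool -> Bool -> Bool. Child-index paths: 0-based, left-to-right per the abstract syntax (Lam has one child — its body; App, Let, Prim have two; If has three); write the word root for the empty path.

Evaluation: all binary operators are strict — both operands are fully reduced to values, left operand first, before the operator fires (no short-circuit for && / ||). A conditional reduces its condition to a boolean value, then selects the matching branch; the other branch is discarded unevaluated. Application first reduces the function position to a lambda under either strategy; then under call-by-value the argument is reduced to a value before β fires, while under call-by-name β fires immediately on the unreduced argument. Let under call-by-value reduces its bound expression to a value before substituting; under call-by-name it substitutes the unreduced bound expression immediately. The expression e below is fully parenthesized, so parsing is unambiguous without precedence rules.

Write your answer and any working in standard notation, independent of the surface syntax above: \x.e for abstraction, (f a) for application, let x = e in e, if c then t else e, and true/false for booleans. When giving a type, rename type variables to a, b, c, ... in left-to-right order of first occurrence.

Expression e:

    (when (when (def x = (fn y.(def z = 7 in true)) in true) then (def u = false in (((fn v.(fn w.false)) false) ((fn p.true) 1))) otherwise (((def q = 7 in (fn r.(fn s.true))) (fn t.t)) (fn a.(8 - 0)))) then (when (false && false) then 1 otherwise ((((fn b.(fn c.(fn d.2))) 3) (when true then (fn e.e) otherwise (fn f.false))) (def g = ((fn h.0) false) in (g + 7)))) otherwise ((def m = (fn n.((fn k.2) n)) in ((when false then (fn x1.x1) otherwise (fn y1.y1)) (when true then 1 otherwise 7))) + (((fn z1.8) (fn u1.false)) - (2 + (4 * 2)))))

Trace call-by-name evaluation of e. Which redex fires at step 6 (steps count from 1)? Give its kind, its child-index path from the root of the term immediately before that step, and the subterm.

Answer: if at root : (if false then (if (false && false) then 1 else ((((\b.(\c.(\d.2))) 3) (if true then (\e.e) else (\f.false))) (let g = ((\h.0) false) in (g + 7)))) else ((let m = (\n.((\k.2) n)) in ((if false then (\x1.x1) else (\y1.y1)) (if true then 1 else 7))) + (((\z1.8) (\u1.false)) - (2 + (4 * 2)))))

Derivation:
step 0: (if (if (let x = (\y.(let z = 7 in true)) in true) then (let u = false in (((\v.(\w.false)) false) ((\p.true) 1))) else (((let q = 7 in (\r.(\s.true))) (\t.t)) (\a.(8 - 0)))) then (if (false && false) then 1 else ((((\b.(\c.(\d.2))) 3) (if true then (\e.e) else (\f.false))) (let g = ((\h.0) false) in (g + 7)))) else ((let m = (\n.((\k.2) n)) in ((if false then (\x1.x1) else (\y1.y1)) (if true then 1 else 7))) + (((\z1.8) (\u1.false)) - (2 + (4 * 2)))))
step 1: [let@0.0] (if (if true then (let u = false in (((\v.(\w.false)) false) ((\p.true) 1))) else (((let q = 7 in (\r.(\s.true))) (\t.t)) (\a.(8 - 0)))) then (if (false && false) then 1 else ((((\b.(\c.(\d.2))) 3) (if true then (\e.e) else (\f.false))) (let g = ((\h.0) false) in (g + 7)))) else ((let m = (\n.((\k.2) n)) in ((if false then (\x1.x1) else (\y1.y1)) (if true then 1 else 7))) + (((\z1.8) (\u1.false)) - (2 + (4 * 2)))))
step 2: [if@0] (if (let u = false in (((\v.(\w.false)) false) ((\p.true) 1))) then (if (false && false) then 1 else ((((\b.(\c.(\d.2))) 3) (if true then (\e.e) else (\f.false))) (let g = ((\h.0) false) in (g + 7)))) else ((let m = (\n.((\k.2) n)) in ((if false then (\x1.x1) else (\y1.y1)) (if true then 1 else 7))) + (((\z1.8) (\u1.false)) - (2 + (4 * 2)))))
step 3: [let@0] (if (((\v.(\w.false)) false) ((\p.true) 1)) then (if (false && false) then 1 else ((((\b.(\c.(\d.2))) 3) (if true then (\e.e) else (\f.false))) (let g = ((\h.0) false) in (g + 7)))) else ((let m = (\n.((\k.2) n)) in ((if false then (\x1.x1) else (\y1.y1)) (if true then 1 else 7))) + (((\z1.8) (\u1.false)) - (2 + (4 * 2)))))
step 4: [beta@0.0] (if ((\w.false) ((\p.true) 1)) then (if (false && false) then 1 else ((((\b.(\c.(\d.2))) 3) (if true then (\e.e) else (\f.false))) (let g = ((\h.0) false) in (g + 7)))) else ((let m = (\n.((\k.2) n)) in ((if false then (\x1.x1) else (\y1.y1)) (if true then 1 else 7))) + (((\z1.8) (\u1.false)) - (2 + (4 * 2)))))
step 5: [beta@0] (if false then (if (false && false) then 1 else ((((\b.(\c.(\d.2))) 3) (if true then (\e.e) else (\f.false))) (let g = ((\h.0) false) in (g + 7)))) else ((let m = (\n.((\k.2) n)) in ((if false then (\x1.x1) else (\y1.y1)) (if true then 1 else 7))) + (((\z1.8) (\u1.false)) - (2 + (4 * 2)))))
step 6: [if@root] ((let m = (\n.((\k.2) n)) in ((if false then (\x1.x1) else (\y1.y1)) (if true then 1 else 7))) + (((\z1.8) (\u1.false)) - (2 + (4 * 2))))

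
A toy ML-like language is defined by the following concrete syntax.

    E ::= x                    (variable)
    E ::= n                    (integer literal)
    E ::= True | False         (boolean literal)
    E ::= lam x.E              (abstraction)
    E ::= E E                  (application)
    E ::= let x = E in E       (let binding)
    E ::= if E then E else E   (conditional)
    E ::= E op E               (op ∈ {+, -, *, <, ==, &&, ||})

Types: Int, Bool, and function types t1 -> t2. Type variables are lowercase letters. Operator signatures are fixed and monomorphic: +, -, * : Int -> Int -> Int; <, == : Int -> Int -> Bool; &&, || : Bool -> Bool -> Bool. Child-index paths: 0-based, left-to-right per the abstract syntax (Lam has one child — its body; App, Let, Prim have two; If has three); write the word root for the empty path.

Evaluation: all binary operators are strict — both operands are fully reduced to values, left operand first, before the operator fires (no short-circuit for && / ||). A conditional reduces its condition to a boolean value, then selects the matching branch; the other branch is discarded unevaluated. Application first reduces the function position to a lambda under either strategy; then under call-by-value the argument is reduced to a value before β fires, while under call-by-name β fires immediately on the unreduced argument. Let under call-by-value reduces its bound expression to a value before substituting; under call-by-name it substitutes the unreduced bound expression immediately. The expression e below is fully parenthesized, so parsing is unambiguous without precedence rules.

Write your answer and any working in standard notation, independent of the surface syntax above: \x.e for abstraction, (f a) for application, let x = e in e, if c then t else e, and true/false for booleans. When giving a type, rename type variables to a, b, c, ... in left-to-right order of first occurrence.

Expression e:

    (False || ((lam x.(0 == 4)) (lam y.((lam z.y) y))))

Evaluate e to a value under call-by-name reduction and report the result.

Answer: false

Working:
step 0: (false || ((\x.(0 == 4)) (\y.((\z.y) y))))
step 1: [beta@1] (false || (0 == 4))
step 2: [delta@1] (false || false)
step 3: [delta@root] false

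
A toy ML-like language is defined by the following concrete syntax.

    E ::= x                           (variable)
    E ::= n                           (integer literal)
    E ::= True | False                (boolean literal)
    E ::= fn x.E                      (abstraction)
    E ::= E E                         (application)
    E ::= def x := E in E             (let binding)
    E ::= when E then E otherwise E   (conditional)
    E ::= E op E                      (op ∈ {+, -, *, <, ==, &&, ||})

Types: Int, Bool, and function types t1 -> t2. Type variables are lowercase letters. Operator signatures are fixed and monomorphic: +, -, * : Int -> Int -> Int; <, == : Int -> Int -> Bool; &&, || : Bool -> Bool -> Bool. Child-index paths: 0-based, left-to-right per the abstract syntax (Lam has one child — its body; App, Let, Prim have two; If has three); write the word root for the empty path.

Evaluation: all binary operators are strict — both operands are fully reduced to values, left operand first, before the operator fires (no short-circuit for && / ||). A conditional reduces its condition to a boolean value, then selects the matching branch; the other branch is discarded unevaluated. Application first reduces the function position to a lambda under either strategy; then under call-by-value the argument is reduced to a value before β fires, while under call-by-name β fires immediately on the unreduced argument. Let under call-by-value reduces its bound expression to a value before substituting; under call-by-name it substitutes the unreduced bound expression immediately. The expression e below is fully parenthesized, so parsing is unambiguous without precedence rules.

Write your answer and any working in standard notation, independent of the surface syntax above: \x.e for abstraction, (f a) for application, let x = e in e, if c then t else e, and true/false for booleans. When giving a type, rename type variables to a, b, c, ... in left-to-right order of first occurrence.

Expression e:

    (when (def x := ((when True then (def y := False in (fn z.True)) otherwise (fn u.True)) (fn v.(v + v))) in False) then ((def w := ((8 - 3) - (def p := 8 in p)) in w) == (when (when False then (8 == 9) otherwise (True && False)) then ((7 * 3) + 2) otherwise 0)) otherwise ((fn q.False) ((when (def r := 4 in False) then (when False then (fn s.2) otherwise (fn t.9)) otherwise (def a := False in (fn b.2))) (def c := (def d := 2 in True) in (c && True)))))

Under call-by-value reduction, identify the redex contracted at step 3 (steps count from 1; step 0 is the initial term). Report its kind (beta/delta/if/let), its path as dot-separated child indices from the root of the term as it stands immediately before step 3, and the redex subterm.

Working:
step 0: (if (let x = ((if true then (let y = false in (\z.true)) else (\u.true)) (\v.(v + v))) in false) then ((let w = ((8 - 3) - (let p = 8 in p)) in w) == (if (if false then (8 == 9) else (true && false)) then ((7 * 3) + 2) else 0)) else ((\q.false) ((if (let r = 4 in false) then (if false then (\s.2) else (\t.9)) else (let a = false in (\b.2))) (let c = (let d = 2 in true) in (c && true)))))
step 1: [if@0.0.0] (if (let x = ((let y = false in (\z.true)) (\v.(v + v))) in false) then ((let w = ((8 - 3) - (let p = 8 in p)) in w) == (if (if false then (8 == 9) else (true && false)) then ((7 * 3) + 2) else 0)) else ((\q.false) ((if (let r = 4 in false) then (if false then (\s.2) else (\t.9)) else (let a = false in (\b.2))) (let c = (let d = 2 in true) in (c && true)))))
step 2: [let@0.0.0] (if (let x = ((\z.true) (\v.(v + v))) in false) then ((let w = ((8 - 3) - (let p = 8 in p)) in w) == (if (if false then (8 == 9) else (true && false)) then ((7 * 3) + 2) else 0)) else ((\q.false) ((if (let r = 4 in false) then (if false then (\s.2) else (\t.9)) else (let a = false in (\b.2))) (let c = (let d = 2 in true) in (c && true)))))
step 3: [beta@0.0] (if (let x = true in false) then ((let w = ((8 - 3) - (let p = 8 in p)) in w) == (if (if false then (8 == 9) else (true && false)) then ((7 * 3) + 2) else 0)) else ((\q.false) ((if (let r = 4 in false) then (if false then (\s.2) else (\t.9)) else (let a = false in (\b.2))) (let c = (let d = 2 in true) in (c && true)))))

Answer: beta at 0.0 : ((\z.true) (\v.(v + v)))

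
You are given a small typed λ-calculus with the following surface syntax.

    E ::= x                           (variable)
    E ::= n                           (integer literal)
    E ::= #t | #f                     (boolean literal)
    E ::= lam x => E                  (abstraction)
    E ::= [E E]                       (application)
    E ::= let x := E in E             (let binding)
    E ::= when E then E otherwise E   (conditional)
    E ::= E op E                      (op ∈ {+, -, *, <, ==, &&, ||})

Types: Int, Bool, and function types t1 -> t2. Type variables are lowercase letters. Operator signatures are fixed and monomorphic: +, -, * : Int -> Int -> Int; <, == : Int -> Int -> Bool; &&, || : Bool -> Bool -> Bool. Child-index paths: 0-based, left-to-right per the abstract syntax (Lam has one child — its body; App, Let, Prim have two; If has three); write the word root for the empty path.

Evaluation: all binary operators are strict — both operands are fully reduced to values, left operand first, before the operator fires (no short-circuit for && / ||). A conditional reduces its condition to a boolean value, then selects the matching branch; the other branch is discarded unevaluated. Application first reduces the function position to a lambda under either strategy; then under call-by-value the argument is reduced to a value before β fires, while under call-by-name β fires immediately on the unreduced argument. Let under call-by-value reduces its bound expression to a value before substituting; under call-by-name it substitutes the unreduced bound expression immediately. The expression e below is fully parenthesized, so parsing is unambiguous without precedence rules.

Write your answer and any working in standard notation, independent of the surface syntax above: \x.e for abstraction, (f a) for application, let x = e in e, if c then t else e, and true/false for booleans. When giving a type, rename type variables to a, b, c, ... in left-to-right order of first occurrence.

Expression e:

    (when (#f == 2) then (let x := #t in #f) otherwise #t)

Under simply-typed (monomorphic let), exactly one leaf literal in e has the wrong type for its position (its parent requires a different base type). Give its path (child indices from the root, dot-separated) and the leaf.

Trace:
  unify Bool ~ Int
  FAIL: mismatch Bool ~ Int

Answer: 0.0 : false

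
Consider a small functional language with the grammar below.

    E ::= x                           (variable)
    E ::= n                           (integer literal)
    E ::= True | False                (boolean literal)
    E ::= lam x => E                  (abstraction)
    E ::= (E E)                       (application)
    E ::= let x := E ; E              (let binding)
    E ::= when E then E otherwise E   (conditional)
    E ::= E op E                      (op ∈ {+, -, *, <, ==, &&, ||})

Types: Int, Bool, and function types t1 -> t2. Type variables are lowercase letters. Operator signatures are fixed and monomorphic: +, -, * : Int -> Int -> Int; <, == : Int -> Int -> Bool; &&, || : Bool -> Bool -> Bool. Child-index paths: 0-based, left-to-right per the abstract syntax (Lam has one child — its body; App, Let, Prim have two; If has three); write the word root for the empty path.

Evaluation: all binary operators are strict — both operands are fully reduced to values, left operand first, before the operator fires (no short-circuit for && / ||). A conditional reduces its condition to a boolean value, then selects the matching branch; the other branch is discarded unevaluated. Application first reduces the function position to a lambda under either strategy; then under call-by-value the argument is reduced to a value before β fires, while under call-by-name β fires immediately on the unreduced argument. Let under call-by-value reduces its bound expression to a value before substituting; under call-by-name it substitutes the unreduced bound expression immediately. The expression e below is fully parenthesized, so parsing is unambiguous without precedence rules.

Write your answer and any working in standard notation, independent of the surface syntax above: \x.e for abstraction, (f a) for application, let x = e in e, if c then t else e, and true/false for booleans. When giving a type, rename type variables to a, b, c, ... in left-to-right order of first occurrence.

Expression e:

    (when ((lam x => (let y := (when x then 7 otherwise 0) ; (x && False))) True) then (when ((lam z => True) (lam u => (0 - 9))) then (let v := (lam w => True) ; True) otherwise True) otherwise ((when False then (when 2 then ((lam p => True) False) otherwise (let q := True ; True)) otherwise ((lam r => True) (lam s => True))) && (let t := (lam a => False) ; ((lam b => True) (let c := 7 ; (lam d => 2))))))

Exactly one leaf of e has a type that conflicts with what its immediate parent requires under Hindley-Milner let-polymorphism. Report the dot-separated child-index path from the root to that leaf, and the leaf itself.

Working:
x : a
  unify a ~ Bool
  unify Int ~ Int
let y : Int
x : Bool
  unify Bool ~ Bool
  unify Bool ~ Bool
\x._ : Bool -> Bool
  unify Bool -> Bool ~ Bool -> b
  unify Bool ~ Bool
  unify Bool ~ b
_ _ : Bool
  unify Bool ~ Bool
\z._ : c -> Bool
  unify Int ~ Int
  unify Int ~ Int
\u._ : d -> Int
  unify c -> Bool ~ (d -> Int) -> e
  unify c ~ d -> Int
  unify Bool ~ e
_ _ : Bool
  unify Bool ~ Bool
\w._ : f -> Bool
let v : forall. f -> Bool
  unify Bool ~ Bool
  unify Bool ~ Bool
  unify Int ~ Bool
  FAIL: mismatch Int ~ Bool

Answer: 2.0.1.0 : 2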